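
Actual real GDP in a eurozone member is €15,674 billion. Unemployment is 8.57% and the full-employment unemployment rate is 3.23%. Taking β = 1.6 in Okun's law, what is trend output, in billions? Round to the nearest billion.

€17,138 billion

Unemployment gap = 8.57 - 3.23 = 5.34 points, so output gap = -1.6 × 5.34 = -8.544%.
Since Y = Y* × (1 + gap/100), Y* = 15674/0.91456 ≈ 17138 billion.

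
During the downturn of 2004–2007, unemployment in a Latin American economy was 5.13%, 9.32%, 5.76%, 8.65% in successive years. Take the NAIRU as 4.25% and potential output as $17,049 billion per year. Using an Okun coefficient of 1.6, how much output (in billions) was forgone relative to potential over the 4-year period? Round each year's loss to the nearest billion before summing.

Year 2004: gap = -1.6 × (5.13 - 4.25) = -1.408%, loss ≈ 17049 × 1.408/100 ≈ 240.
Year 2005: gap = -1.6 × (9.32 - 4.25) = -8.112%, loss ≈ 17049 × 8.112/100 ≈ 1383.
Year 2006: gap = -1.6 × (5.76 - 4.25) = -2.416%, loss ≈ 17049 × 2.416/100 ≈ 412.
Year 2007: gap = -1.6 × (8.65 - 4.25) = -7.04%, loss ≈ 17049 × 7.04/100 ≈ 1200.
Total lost output = 240 + 1383 + 412 + 1200 = 3235 billion.

$3,235 billion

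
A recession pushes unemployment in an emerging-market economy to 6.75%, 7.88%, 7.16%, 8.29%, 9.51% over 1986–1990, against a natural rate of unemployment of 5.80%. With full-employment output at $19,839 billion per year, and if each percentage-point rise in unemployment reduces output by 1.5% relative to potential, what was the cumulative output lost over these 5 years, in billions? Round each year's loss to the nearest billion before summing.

Year 1986: gap = -1.5 × (6.75 - 5.8) = -1.425%, loss ≈ 19839 × 1.425/100 ≈ 283.
Year 1987: gap = -1.5 × (7.88 - 5.8) = -3.12%, loss ≈ 19839 × 3.12/100 ≈ 619.
Year 1988: gap = -1.5 × (7.16 - 5.8) = -2.04%, loss ≈ 19839 × 2.04/100 ≈ 405.
Year 1989: gap = -1.5 × (8.29 - 5.8) = -3.735%, loss ≈ 19839 × 3.735/100 ≈ 741.
Year 1990: gap = -1.5 × (9.51 - 5.8) = -5.565%, loss ≈ 19839 × 5.565/100 ≈ 1104.
Total lost output = 283 + 619 + 405 + 741 + 1104 = 3152 billion.

$3,152 billion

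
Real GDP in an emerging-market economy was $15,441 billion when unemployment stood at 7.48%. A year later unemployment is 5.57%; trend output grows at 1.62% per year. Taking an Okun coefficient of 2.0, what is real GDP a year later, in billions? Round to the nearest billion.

Δu = 5.57 - 7.48 = -1.91 points.
Okun's law (growth form): g_Y = g_Y* - β × Δu = 1.62 - 2.0 × (-1.91) = 1.62 + 3.82 = 5.44%.
Real GDP in the next year = 15441 × (1 + 5.44/100) = 15441 × 1.0544 ≈ 16281 billion.

$16,281 billion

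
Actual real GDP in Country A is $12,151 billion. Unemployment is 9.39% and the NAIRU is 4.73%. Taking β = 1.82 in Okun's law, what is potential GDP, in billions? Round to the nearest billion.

$13,277 billion

Unemployment gap = 9.39 - 4.73 = 4.66 points, so output gap = -1.82 × 4.66 = -8.4812%.
Since Y = Y* × (1 + gap/100), Y* = 12151/0.915188 ≈ 13277 billion.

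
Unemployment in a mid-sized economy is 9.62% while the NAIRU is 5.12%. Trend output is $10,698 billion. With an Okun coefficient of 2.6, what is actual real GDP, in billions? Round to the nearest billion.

$9,446 billion

Unemployment gap = 9.62 - 5.12 = 4.5 points, so the output gap is -2.6 × 4.5 = -11.7%.
Actual GDP = 10698 × (1 - 11.7/100) = 10698 × 0.883 ≈ 9446 billion.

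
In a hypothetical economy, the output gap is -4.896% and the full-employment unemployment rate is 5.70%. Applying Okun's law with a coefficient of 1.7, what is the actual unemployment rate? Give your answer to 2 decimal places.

From Okun's law, u - u* = -(output gap)/β = -(-4.896)/1.7 = 2.88 points.
So u = 5.7 + 2.88 = 8.58%.

8.58%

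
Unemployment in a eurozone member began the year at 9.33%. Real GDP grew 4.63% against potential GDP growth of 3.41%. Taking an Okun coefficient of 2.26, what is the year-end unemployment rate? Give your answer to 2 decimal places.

8.79%

Growth-rate Okun's law: g_Y = g_Y* - β × Δu, so Δu = (g_Y* - g_Y)/β.
Δu = (3.41 - 4.63)/2.26 = -1.22/2.26 = -0.54 percentage points.
Year-end unemployment = 9.33 - 0.54 = 8.79%.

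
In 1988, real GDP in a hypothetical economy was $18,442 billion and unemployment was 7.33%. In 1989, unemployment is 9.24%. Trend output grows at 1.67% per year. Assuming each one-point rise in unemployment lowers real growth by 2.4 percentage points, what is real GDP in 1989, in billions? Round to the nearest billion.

$17,905 billion

Δu = 9.24 - 7.33 = 1.91 points.
Okun's law (growth form): g_Y = g_Y* - β × Δu = 1.67 - 2.4 × (1.91) = 1.67 - 4.584 = -2.914%.
Real GDP in the next year = 18442 × (1 - 2.914/100) = 18442 × 0.97086 ≈ 17905 billion.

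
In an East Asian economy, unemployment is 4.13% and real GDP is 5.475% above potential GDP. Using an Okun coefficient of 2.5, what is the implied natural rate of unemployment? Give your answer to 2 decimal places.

6.32%

From Okun's law, u - u* = -(output gap)/β = -(5.475)/2.5 = -2.19 points.
So u* = 4.13 + 2.19 = 6.32%.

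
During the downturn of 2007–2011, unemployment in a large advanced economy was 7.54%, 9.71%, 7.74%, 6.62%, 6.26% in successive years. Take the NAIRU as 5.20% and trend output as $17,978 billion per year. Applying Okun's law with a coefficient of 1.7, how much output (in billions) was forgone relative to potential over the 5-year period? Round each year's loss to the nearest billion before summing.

$3,627 billion

Year 2007: gap = -1.7 × (7.54 - 5.2) = -3.978%, loss ≈ 17978 × 3.978/100 ≈ 715.
Year 2008: gap = -1.7 × (9.71 - 5.2) = -7.667%, loss ≈ 17978 × 7.667/100 ≈ 1378.
Year 2009: gap = -1.7 × (7.74 - 5.2) = -4.318%, loss ≈ 17978 × 4.318/100 ≈ 776.
Year 2010: gap = -1.7 × (6.62 - 5.2) = -2.414%, loss ≈ 17978 × 2.414/100 ≈ 434.
Year 2011: gap = -1.7 × (6.26 - 5.2) = -1.802%, loss ≈ 17978 × 1.802/100 ≈ 324.
Total lost output = 715 + 1378 + 776 + 434 + 324 = 3627 billion.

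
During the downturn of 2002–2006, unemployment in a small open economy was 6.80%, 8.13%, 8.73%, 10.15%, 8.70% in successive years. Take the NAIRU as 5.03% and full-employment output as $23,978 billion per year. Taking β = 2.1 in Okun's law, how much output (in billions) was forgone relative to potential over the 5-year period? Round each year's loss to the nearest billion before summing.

$8,741 billion

Year 2002: gap = -2.1 × (6.8 - 5.03) = -3.717%, loss ≈ 23978 × 3.717/100 ≈ 891.
Year 2003: gap = -2.1 × (8.13 - 5.03) = -6.51%, loss ≈ 23978 × 6.51/100 ≈ 1561.
Year 2004: gap = -2.1 × (8.73 - 5.03) = -7.77%, loss ≈ 23978 × 7.77/100 ≈ 1863.
Year 2005: gap = -2.1 × (10.15 - 5.03) = -10.752%, loss ≈ 23978 × 10.752/100 ≈ 2578.
Year 2006: gap = -2.1 × (8.7 - 5.03) = -7.707%, loss ≈ 23978 × 7.707/100 ≈ 1848.
Total lost output = 891 + 1561 + 1863 + 2578 + 1848 = 8741 billion.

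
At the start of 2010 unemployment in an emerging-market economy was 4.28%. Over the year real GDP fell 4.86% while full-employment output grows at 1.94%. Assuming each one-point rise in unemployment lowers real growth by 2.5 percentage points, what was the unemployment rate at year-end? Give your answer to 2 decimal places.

Growth-rate Okun's law: g_Y = g_Y* - β × Δu, so Δu = (g_Y* - g_Y)/β.
Δu = (1.94 + 4.86)/2.5 = 6.8/2.5 = 2.72 percentage points.
Year-end unemployment = 4.28 + 2.72 = 7.00%.

7.00%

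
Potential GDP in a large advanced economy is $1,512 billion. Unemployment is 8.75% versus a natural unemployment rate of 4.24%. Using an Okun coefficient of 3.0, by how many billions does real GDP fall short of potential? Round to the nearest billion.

Output gap = -3.0 × (8.75 - 4.24) = -3 × 4.51 = -13.53%.
Actual GDP ≈ 1512 × 0.8647 ≈ 1307 billion, so the shortfall is 1512 - 1307 = 205 billion.

$205 billion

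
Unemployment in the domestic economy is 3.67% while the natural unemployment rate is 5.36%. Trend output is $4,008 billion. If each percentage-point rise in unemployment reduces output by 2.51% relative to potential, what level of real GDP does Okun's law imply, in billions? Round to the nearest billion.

Unemployment gap = 3.67 - 5.36 = -1.69 points, so the output gap is -2.51 × (-1.69) = 4.2419%.
Actual GDP = 4008 × (1 + 4.2419/100) = 4008 × 1.042419 ≈ 4178 billion.

$4,178 billion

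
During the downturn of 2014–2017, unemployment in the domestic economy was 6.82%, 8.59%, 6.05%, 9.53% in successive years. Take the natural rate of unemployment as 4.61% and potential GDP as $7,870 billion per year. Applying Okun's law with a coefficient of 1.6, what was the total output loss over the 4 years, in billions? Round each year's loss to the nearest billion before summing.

$1,580 billion

Year 2014: gap = -1.6 × (6.82 - 4.61) = -3.536%, loss ≈ 7870 × 3.536/100 ≈ 278.
Year 2015: gap = -1.6 × (8.59 - 4.61) = -6.368%, loss ≈ 7870 × 6.368/100 ≈ 501.
Year 2016: gap = -1.6 × (6.05 - 4.61) = -2.304%, loss ≈ 7870 × 2.304/100 ≈ 181.
Year 2017: gap = -1.6 × (9.53 - 4.61) = -7.872%, loss ≈ 7870 × 7.872/100 ≈ 620.
Total lost output = 278 + 501 + 181 + 620 = 1580 billion.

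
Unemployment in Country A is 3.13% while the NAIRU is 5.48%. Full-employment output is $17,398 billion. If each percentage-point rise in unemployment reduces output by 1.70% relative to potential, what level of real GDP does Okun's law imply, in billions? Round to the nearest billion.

Unemployment gap = 3.13 - 5.48 = -2.35 points, so the output gap is -1.7 × (-2.35) = 3.995%.
Actual GDP = 17398 × (1 + 3.995/100) = 17398 × 1.03995 ≈ 18093 billion.

$18,093 billion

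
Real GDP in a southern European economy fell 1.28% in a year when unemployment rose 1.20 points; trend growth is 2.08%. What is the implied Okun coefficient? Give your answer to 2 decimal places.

β ≈ 2.80

Growth form: g_Y = g_Y* - β × Δu, so β = (g_Y* - g_Y)/Δu.
β = (2.08 + 1.28)/1.20 = 3.36/1.20 = 2.80.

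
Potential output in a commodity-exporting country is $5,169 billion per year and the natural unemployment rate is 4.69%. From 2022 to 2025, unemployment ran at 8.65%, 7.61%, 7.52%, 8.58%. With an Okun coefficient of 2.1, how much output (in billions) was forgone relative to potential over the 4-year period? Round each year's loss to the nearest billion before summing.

$1,476 billion

Year 2022: gap = -2.1 × (8.65 - 4.69) = -8.316%, loss ≈ 5169 × 8.316/100 ≈ 430.
Year 2023: gap = -2.1 × (7.61 - 4.69) = -6.132%, loss ≈ 5169 × 6.132/100 ≈ 317.
Year 2024: gap = -2.1 × (7.52 - 4.69) = -5.943%, loss ≈ 5169 × 5.943/100 ≈ 307.
Year 2025: gap = -2.1 × (8.58 - 4.69) = -8.169%, loss ≈ 5169 × 8.169/100 ≈ 422.
Total lost output = 430 + 317 + 307 + 422 = 1476 billion.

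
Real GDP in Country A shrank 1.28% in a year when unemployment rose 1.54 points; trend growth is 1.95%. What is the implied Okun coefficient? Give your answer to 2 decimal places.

Growth form: g_Y = g_Y* - β × Δu, so β = (g_Y* - g_Y)/Δu.
β = (1.95 + 1.28)/1.54 = 3.23/1.54 = 2.10.

β ≈ 2.10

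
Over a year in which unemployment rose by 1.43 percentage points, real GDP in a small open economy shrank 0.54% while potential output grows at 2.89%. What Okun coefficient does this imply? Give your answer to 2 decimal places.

β ≈ 2.40

Growth form: g_Y = g_Y* - β × Δu, so β = (g_Y* - g_Y)/Δu.
β = (2.89 + 0.54)/1.43 = 3.43/1.43 = 2.40.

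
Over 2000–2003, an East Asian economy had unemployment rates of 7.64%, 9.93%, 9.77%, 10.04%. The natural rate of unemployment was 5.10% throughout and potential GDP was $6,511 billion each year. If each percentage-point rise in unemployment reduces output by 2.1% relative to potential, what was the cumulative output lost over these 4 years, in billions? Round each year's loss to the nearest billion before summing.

$2,321 billion

Year 2000: gap = -2.1 × (7.64 - 5.1) = -5.334%, loss ≈ 6511 × 5.334/100 ≈ 347.
Year 2001: gap = -2.1 × (9.93 - 5.1) = -10.143%, loss ≈ 6511 × 10.143/100 ≈ 660.
Year 2002: gap = -2.1 × (9.77 - 5.1) = -9.807%, loss ≈ 6511 × 9.807/100 ≈ 639.
Year 2003: gap = -2.1 × (10.04 - 5.1) = -10.374%, loss ≈ 6511 × 10.374/100 ≈ 675.
Total lost output = 347 + 660 + 639 + 675 = 2321 billion.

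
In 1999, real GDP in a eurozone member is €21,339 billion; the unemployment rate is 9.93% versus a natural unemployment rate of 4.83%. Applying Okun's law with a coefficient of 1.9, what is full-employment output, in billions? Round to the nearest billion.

€23,629 billion

Unemployment gap = 9.93 - 4.83 = 5.1 points, so output gap = -1.9 × 5.1 = -9.69%.
Since Y = Y* × (1 + gap/100), Y* = 21339/0.9031 ≈ 23629 billion.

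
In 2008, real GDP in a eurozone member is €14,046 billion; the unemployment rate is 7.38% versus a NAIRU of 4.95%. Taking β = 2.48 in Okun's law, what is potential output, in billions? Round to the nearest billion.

Unemployment gap = 7.38 - 4.95 = 2.43 points, so output gap = -2.48 × 2.43 = -6.0264%.
Since Y = Y* × (1 + gap/100), Y* = 14046/0.939736 ≈ 14947 billion.

€14,947 billion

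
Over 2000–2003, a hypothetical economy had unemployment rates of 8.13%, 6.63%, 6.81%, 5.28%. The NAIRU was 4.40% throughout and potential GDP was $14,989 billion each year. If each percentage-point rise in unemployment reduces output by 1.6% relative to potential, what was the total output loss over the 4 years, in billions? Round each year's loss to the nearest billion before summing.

$2,219 billion

Year 2000: gap = -1.6 × (8.13 - 4.4) = -5.968%, loss ≈ 14989 × 5.968/100 ≈ 895.
Year 2001: gap = -1.6 × (6.63 - 4.4) = -3.568%, loss ≈ 14989 × 3.568/100 ≈ 535.
Year 2002: gap = -1.6 × (6.81 - 4.4) = -3.856%, loss ≈ 14989 × 3.856/100 ≈ 578.
Year 2003: gap = -1.6 × (5.28 - 4.4) = -1.408%, loss ≈ 14989 × 1.408/100 ≈ 211.
Total lost output = 895 + 535 + 578 + 211 = 2219 billion.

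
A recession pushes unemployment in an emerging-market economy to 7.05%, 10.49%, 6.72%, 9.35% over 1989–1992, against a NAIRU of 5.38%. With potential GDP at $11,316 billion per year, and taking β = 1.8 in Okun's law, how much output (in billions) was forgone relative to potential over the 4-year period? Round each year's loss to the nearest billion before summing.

Year 1989: gap = -1.8 × (7.05 - 5.38) = -3.006%, loss ≈ 11316 × 3.006/100 ≈ 340.
Year 1990: gap = -1.8 × (10.49 - 5.38) = -9.198%, loss ≈ 11316 × 9.198/100 ≈ 1041.
Year 1991: gap = -1.8 × (6.72 - 5.38) = -2.412%, loss ≈ 11316 × 2.412/100 ≈ 273.
Year 1992: gap = -1.8 × (9.35 - 5.38) = -7.146%, loss ≈ 11316 × 7.146/100 ≈ 809.
Total lost output = 340 + 1041 + 273 + 809 = 2463 billion.

$2,463 billion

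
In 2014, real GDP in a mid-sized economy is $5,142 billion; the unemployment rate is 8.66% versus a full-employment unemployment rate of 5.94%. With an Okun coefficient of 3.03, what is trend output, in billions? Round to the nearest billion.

Unemployment gap = 8.66 - 5.94 = 2.72 points, so output gap = -3.03 × 2.72 = -8.2416%.
Since Y = Y* × (1 + gap/100), Y* = 5142/0.917584 ≈ 5604 billion.

$5,604 billion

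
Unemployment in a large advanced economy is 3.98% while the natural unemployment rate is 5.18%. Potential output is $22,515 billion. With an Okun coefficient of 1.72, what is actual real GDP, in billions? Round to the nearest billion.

$22,980 billion

Unemployment gap = 3.98 - 5.18 = -1.2 points, so the output gap is -1.72 × (-1.2) = 2.064%.
Actual GDP = 22515 × (1 + 2.064/100) = 22515 × 1.02064 ≈ 22980 billion.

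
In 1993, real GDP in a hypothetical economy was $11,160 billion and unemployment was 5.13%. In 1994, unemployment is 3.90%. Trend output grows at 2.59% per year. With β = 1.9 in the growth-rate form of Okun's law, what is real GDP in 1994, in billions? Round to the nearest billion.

Δu = 3.9 - 5.13 = -1.23 points.
Okun's law (growth form): g_Y = g_Y* - β × Δu = 2.59 - 1.9 × (-1.23) = 2.59 + 2.337 = 4.927%.
Real GDP in the next year = 11160 × (1 + 4.927/100) = 11160 × 1.04927 ≈ 11710 billion.

$11,710 billion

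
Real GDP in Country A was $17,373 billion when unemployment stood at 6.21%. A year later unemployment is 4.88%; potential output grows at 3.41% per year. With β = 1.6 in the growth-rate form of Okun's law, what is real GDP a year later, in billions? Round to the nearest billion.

Δu = 4.88 - 6.21 = -1.33 points.
Okun's law (growth form): g_Y = g_Y* - β × Δu = 3.41 - 1.6 × (-1.33) = 3.41 + 2.128 = 5.538%.
Real GDP in the next year = 17373 × (1 + 5.538/100) = 17373 × 1.05538 ≈ 18335 billion.

$18,335 billion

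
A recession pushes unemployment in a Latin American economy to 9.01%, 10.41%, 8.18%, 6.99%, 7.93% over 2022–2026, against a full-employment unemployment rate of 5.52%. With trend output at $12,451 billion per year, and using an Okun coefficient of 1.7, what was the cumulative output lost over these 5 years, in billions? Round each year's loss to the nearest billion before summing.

Year 2022: gap = -1.7 × (9.01 - 5.52) = -5.933%, loss ≈ 12451 × 5.933/100 ≈ 739.
Year 2023: gap = -1.7 × (10.41 - 5.52) = -8.313%, loss ≈ 12451 × 8.313/100 ≈ 1035.
Year 2024: gap = -1.7 × (8.18 - 5.52) = -4.522%, loss ≈ 12451 × 4.522/100 ≈ 563.
Year 2025: gap = -1.7 × (6.99 - 5.52) = -2.499%, loss ≈ 12451 × 2.499/100 ≈ 311.
Year 2026: gap = -1.7 × (7.93 - 5.52) = -4.097%, loss ≈ 12451 × 4.097/100 ≈ 510.
Total lost output = 739 + 1035 + 563 + 311 + 510 = 3158 billion.

$3,158 billion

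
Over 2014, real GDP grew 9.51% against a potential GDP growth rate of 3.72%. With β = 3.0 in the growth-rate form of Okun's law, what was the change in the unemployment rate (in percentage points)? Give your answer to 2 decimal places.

Growth-rate Okun's law: g_Y = g_Y* - β × Δu, so Δu = (g_Y* - g_Y)/β.
Δu = (3.72 - 9.51)/3.0 = -5.79/3.0 = -1.93 percentage points.

-1.93 percentage points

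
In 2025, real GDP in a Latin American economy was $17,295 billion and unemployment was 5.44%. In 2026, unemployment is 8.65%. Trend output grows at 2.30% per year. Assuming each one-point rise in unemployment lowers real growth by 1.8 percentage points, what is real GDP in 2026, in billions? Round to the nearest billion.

Δu = 8.65 - 5.44 = 3.21 points.
Okun's law (growth form): g_Y = g_Y* - β × Δu = 2.30 - 1.8 × (3.21) = 2.3 - 5.778 = -3.478%.
Real GDP in the next year = 17295 × (1 - 3.478/100) = 17295 × 0.96522 ≈ 16693 billion.

$16,693 billion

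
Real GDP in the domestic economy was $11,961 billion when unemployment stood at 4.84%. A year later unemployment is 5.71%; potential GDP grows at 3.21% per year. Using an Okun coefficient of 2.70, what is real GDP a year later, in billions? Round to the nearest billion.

Δu = 5.71 - 4.84 = 0.87 points.
Okun's law (growth form): g_Y = g_Y* - β × Δu = 3.21 - 2.70 × (0.87) = 3.21 - 2.349 = 0.861%.
Real GDP in the next year = 11961 × (1 + 0.861/100) = 11961 × 1.00861 ≈ 12064 billion.

$12,064 billion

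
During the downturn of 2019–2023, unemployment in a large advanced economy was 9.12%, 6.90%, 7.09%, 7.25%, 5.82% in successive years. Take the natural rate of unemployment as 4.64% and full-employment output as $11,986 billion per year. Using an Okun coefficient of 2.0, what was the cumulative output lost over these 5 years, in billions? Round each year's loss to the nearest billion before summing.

Year 2019: gap = -2.0 × (9.12 - 4.64) = -8.96%, loss ≈ 11986 × 8.96/100 ≈ 1074.
Year 2020: gap = -2.0 × (6.9 - 4.64) = -4.52%, loss ≈ 11986 × 4.52/100 ≈ 542.
Year 2021: gap = -2.0 × (7.09 - 4.64) = -4.9%, loss ≈ 11986 × 4.9/100 ≈ 587.
Year 2022: gap = -2.0 × (7.25 - 4.64) = -5.22%, loss ≈ 11986 × 5.22/100 ≈ 626.
Year 2023: gap = -2.0 × (5.82 - 4.64) = -2.36%, loss ≈ 11986 × 2.36/100 ≈ 283.
Total lost output = 1074 + 542 + 587 + 626 + 283 = 3112 billion.

$3,112 billion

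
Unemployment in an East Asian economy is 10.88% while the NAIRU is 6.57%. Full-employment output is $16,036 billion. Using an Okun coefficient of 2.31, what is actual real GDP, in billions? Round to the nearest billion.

Unemployment gap = 10.88 - 6.57 = 4.31 points, so the output gap is -2.31 × 4.31 = -9.9561%.
Actual GDP = 16036 × (1 - 9.9561/100) = 16036 × 0.900439 ≈ 14439 billion.

$14,439 billion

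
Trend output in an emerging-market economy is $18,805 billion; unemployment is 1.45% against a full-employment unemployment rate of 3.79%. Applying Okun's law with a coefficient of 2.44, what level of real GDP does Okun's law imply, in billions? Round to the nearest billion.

$19,879 billion

Unemployment gap = 1.45 - 3.79 = -2.34 points, so the output gap is -2.44 × (-2.34) = 5.7096%.
Actual GDP = 18805 × (1 + 5.7096/100) = 18805 × 1.057096 ≈ 19879 billion.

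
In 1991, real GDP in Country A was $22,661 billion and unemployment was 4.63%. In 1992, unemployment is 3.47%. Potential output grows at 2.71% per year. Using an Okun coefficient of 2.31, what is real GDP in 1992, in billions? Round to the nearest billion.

Δu = 3.47 - 4.63 = -1.16 points.
Okun's law (growth form): g_Y = g_Y* - β × Δu = 2.71 - 2.31 × (-1.16) = 2.71 + 2.6796 = 5.3896%.
Real GDP in the next year = 22661 × (1 + 5.3896/100) = 22661 × 1.053896 ≈ 23882 billion.

$23,882 billion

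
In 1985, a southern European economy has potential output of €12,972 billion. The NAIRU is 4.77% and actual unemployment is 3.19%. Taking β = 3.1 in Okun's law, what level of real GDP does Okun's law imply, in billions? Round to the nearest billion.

€13,607 billion

Unemployment gap = 3.19 - 4.77 = -1.58 points, so the output gap is -3.1 × (-1.58) = 4.898%.
Actual GDP = 12972 × (1 + 4.898/100) = 12972 × 1.04898 ≈ 13607 billion.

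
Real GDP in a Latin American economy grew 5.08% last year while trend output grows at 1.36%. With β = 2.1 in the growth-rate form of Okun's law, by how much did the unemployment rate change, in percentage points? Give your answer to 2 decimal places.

-1.77 percentage points

Growth-rate Okun's law: g_Y = g_Y* - β × Δu, so Δu = (g_Y* - g_Y)/β.
Δu = (1.36 - 5.08)/2.1 = -3.72/2.1 = -1.77 percentage points.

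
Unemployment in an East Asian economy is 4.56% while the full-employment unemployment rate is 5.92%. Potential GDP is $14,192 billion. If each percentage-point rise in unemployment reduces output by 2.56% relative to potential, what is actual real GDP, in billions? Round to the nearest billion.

$14,686 billion

Unemployment gap = 4.56 - 5.92 = -1.36 points, so the output gap is -2.56 × (-1.36) = 3.4816%.
Actual GDP = 14192 × (1 + 3.4816/100) = 14192 × 1.034816 ≈ 14686 billion.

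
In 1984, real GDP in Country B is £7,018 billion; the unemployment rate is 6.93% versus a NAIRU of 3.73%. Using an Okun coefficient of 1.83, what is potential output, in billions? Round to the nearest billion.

£7,455 billion

Unemployment gap = 6.93 - 3.73 = 3.2 points, so output gap = -1.83 × 3.2 = -5.856%.
Since Y = Y* × (1 + gap/100), Y* = 7018/0.94144 ≈ 7455 billion.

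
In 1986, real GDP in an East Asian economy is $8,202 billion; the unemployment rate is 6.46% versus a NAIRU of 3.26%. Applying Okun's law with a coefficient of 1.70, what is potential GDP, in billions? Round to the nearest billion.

$8,674 billion

Unemployment gap = 6.46 - 3.26 = 3.2 points, so output gap = -1.7 × 3.2 = -5.44%.
Since Y = Y* × (1 + gap/100), Y* = 8202/0.9456 ≈ 8674 billion.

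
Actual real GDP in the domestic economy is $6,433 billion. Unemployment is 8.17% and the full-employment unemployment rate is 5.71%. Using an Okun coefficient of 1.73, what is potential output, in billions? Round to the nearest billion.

$6,719 billion

Unemployment gap = 8.17 - 5.71 = 2.46 points, so output gap = -1.73 × 2.46 = -4.2558%.
Since Y = Y* × (1 + gap/100), Y* = 6433/0.957442 ≈ 6719 billion.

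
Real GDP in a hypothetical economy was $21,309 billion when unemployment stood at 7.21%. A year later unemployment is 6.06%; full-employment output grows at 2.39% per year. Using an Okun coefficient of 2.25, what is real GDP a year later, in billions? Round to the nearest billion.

Δu = 6.06 - 7.21 = -1.15 points.
Okun's law (growth form): g_Y = g_Y* - β × Δu = 2.39 - 2.25 × (-1.15) = 2.39 + 2.5875 = 4.9775%.
Real GDP in the next year = 21309 × (1 + 4.9775/100) = 21309 × 1.049775 ≈ 22370 billion.

$22,370 billion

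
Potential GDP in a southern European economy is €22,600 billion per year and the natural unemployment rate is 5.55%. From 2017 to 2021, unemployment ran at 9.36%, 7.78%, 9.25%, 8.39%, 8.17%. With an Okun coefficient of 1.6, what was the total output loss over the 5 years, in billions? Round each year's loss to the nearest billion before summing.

Year 2017: gap = -1.6 × (9.36 - 5.55) = -6.096%, loss ≈ 22600 × 6.096/100 ≈ 1378.
Year 2018: gap = -1.6 × (7.78 - 5.55) = -3.568%, loss ≈ 22600 × 3.568/100 ≈ 806.
Year 2019: gap = -1.6 × (9.25 - 5.55) = -5.92%, loss ≈ 22600 × 5.92/100 ≈ 1338.
Year 2020: gap = -1.6 × (8.39 - 5.55) = -4.544%, loss ≈ 22600 × 4.544/100 ≈ 1027.
Year 2021: gap = -1.6 × (8.17 - 5.55) = -4.192%, loss ≈ 22600 × 4.192/100 ≈ 947.
Total lost output = 1378 + 806 + 1338 + 1027 + 947 = 5496 billion.

€5,496 billion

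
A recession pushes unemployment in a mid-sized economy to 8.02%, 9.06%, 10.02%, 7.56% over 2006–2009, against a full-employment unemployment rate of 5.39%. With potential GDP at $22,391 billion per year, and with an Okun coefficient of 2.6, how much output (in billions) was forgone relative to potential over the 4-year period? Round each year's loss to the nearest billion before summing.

$7,626 billion

Year 2006: gap = -2.6 × (8.02 - 5.39) = -6.838%, loss ≈ 22391 × 6.838/100 ≈ 1531.
Year 2007: gap = -2.6 × (9.06 - 5.39) = -9.542%, loss ≈ 22391 × 9.542/100 ≈ 2137.
Year 2008: gap = -2.6 × (10.02 - 5.39) = -12.038%, loss ≈ 22391 × 12.038/100 ≈ 2695.
Year 2009: gap = -2.6 × (7.56 - 5.39) = -5.642%, loss ≈ 22391 × 5.642/100 ≈ 1263.
Total lost output = 1531 + 2137 + 2695 + 1263 = 7626 billion.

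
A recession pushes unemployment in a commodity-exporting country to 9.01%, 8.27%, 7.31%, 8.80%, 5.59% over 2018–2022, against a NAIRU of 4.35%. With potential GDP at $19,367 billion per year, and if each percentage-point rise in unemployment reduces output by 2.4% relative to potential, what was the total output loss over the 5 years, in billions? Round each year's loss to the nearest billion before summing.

Year 2018: gap = -2.4 × (9.01 - 4.35) = -11.184%, loss ≈ 19367 × 11.184/100 ≈ 2166.
Year 2019: gap = -2.4 × (8.27 - 4.35) = -9.408%, loss ≈ 19367 × 9.408/100 ≈ 1822.
Year 2020: gap = -2.4 × (7.31 - 4.35) = -7.104%, loss ≈ 19367 × 7.104/100 ≈ 1376.
Year 2021: gap = -2.4 × (8.8 - 4.35) = -10.68%, loss ≈ 19367 × 10.68/100 ≈ 2068.
Year 2022: gap = -2.4 × (5.59 - 4.35) = -2.976%, loss ≈ 19367 × 2.976/100 ≈ 576.
Total lost output = 2166 + 1822 + 1376 + 2068 + 576 = 8008 billion.

$8,008 billion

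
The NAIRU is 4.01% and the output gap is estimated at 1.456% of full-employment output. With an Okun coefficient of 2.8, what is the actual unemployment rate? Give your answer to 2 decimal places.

From Okun's law, u - u* = -(output gap)/β = -(1.456)/2.8 = -0.52 points.
So u = 4.01 - 0.52 = 3.49%.

3.49%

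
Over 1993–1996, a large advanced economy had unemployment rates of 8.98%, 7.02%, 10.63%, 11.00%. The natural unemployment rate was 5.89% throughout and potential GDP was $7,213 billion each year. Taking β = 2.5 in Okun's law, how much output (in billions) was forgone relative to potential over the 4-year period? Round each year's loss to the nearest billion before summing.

$2,537 billion

Year 1993: gap = -2.5 × (8.98 - 5.89) = -7.725%, loss ≈ 7213 × 7.725/100 ≈ 557.
Year 1994: gap = -2.5 × (7.02 - 5.89) = -2.825%, loss ≈ 7213 × 2.825/100 ≈ 204.
Year 1995: gap = -2.5 × (10.63 - 5.89) = -11.85%, loss ≈ 7213 × 11.85/100 ≈ 855.
Year 1996: gap = -2.5 × (11 - 5.89) = -12.775%, loss ≈ 7213 × 12.775/100 ≈ 921.
Total lost output = 557 + 204 + 855 + 921 = 2537 billion.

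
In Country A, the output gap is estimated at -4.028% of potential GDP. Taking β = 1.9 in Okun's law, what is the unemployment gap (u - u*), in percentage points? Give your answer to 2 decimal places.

2.12 percentage points

Okun's law: output gap = -β × (u - u*), so u - u* = -(output gap)/β.
u - u* = -(-4.028)/1.9 = 2.12 percentage points.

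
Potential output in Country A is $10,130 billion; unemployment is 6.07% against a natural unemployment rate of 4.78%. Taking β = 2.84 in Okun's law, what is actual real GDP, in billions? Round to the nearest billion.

Unemployment gap = 6.07 - 4.78 = 1.29 points, so the output gap is -2.84 × 1.29 = -3.6636%.
Actual GDP = 10130 × (1 - 3.6636/100) = 10130 × 0.963364 ≈ 9759 billion.

$9,759 billion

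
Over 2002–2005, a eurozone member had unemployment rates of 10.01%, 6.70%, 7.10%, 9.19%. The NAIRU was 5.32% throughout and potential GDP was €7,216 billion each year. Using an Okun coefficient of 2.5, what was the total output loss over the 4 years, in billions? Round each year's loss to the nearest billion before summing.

Year 2002: gap = -2.5 × (10.01 - 5.32) = -11.725%, loss ≈ 7216 × 11.725/100 ≈ 846.
Year 2003: gap = -2.5 × (6.7 - 5.32) = -3.45%, loss ≈ 7216 × 3.45/100 ≈ 249.
Year 2004: gap = -2.5 × (7.1 - 5.32) = -4.45%, loss ≈ 7216 × 4.45/100 ≈ 321.
Year 2005: gap = -2.5 × (9.19 - 5.32) = -9.675%, loss ≈ 7216 × 9.675/100 ≈ 698.
Total lost output = 846 + 249 + 321 + 698 = 2114 billion.

€2,114 billion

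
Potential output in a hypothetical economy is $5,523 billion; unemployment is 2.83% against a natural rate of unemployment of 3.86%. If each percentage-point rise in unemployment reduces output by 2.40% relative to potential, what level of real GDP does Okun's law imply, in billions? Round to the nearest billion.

$5,660 billion

Unemployment gap = 2.83 - 3.86 = -1.03 points, so the output gap is -2.4 × (-1.03) = 2.472%.
Actual GDP = 5523 × (1 + 2.472/100) = 5523 × 1.02472 ≈ 5660 billion.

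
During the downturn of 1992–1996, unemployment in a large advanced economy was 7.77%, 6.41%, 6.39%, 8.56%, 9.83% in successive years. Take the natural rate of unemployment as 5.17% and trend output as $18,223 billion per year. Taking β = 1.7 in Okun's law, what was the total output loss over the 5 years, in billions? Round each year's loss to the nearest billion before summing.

$4,061 billion

Year 1992: gap = -1.7 × (7.77 - 5.17) = -4.42%, loss ≈ 18223 × 4.42/100 ≈ 805.
Year 1993: gap = -1.7 × (6.41 - 5.17) = -2.108%, loss ≈ 18223 × 2.108/100 ≈ 384.
Year 1994: gap = -1.7 × (6.39 - 5.17) = -2.074%, loss ≈ 18223 × 2.074/100 ≈ 378.
Year 1995: gap = -1.7 × (8.56 - 5.17) = -5.763%, loss ≈ 18223 × 5.763/100 ≈ 1050.
Year 1996: gap = -1.7 × (9.83 - 5.17) = -7.922%, loss ≈ 18223 × 7.922/100 ≈ 1444.
Total lost output = 805 + 384 + 378 + 1050 + 1444 = 4061 billion.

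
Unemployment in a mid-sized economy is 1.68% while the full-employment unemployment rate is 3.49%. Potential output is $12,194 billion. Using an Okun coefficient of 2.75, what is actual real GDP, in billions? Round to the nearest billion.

Unemployment gap = 1.68 - 3.49 = -1.81 points, so the output gap is -2.75 × (-1.81) = 4.9775%.
Actual GDP = 12194 × (1 + 4.9775/100) = 12194 × 1.049775 ≈ 12801 billion.

$12,801 billion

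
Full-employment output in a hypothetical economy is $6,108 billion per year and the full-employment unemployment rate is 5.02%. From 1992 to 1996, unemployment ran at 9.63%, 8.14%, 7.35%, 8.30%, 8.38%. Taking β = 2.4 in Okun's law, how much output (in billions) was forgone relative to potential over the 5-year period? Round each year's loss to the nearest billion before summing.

Year 1992: gap = -2.4 × (9.63 - 5.02) = -11.064%, loss ≈ 6108 × 11.064/100 ≈ 676.
Year 1993: gap = -2.4 × (8.14 - 5.02) = -7.488%, loss ≈ 6108 × 7.488/100 ≈ 457.
Year 1994: gap = -2.4 × (7.35 - 5.02) = -5.592%, loss ≈ 6108 × 5.592/100 ≈ 342.
Year 1995: gap = -2.4 × (8.3 - 5.02) = -7.872%, loss ≈ 6108 × 7.872/100 ≈ 481.
Year 1996: gap = -2.4 × (8.38 - 5.02) = -8.064%, loss ≈ 6108 × 8.064/100 ≈ 493.
Total lost output = 676 + 457 + 342 + 481 + 493 = 2449 billion.

$2,449 billion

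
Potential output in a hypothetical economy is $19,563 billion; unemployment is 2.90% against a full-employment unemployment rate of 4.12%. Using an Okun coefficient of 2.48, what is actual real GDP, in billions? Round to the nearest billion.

Unemployment gap = 2.9 - 4.12 = -1.22 points, so the output gap is -2.48 × (-1.22) = 3.0256%.
Actual GDP = 19563 × (1 + 3.0256/100) = 19563 × 1.030256 ≈ 20155 billion.

$20,155 billion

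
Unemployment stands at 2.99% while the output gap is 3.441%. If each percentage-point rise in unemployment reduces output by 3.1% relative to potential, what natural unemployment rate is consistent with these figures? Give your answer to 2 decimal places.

From Okun's law, u - u* = -(output gap)/β = -(3.441)/3.1 = -1.11 points.
So u* = 2.99 + 1.11 = 4.10%.

4.10%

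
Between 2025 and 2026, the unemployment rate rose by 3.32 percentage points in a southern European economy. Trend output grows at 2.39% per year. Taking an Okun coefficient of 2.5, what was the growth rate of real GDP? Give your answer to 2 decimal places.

-5.91%

Growth-rate Okun's law: g_Y = g_Y* - β × Δu.
g_Y = 2.39 - 2.5 × (3.32) = 2.39 - 8.3 = -5.91%, i.e. -5.91% to 2 d.p.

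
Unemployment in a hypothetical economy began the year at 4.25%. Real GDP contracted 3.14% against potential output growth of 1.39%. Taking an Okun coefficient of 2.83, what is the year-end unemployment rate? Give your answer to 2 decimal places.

Growth-rate Okun's law: g_Y = g_Y* - β × Δu, so Δu = (g_Y* - g_Y)/β.
Δu = (1.39 + 3.14)/2.83 = 4.53/2.83 = 1.60 percentage points.
Year-end unemployment = 4.25 + 1.6 = 5.85%.

5.85%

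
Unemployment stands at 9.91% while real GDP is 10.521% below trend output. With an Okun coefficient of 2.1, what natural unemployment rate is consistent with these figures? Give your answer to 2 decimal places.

4.90%

From Okun's law, u - u* = -(output gap)/β = -(-10.521)/2.1 = 5.01 points.
So u* = 9.91 - 5.01 = 4.90%.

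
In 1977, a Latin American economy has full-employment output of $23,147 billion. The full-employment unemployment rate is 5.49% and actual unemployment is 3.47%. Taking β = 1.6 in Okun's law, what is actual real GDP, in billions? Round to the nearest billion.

Unemployment gap = 3.47 - 5.49 = -2.02 points, so the output gap is -1.6 × (-2.02) = 3.232%.
Actual GDP = 23147 × (1 + 3.232/100) = 23147 × 1.03232 ≈ 23895 billion.

$23,895 billion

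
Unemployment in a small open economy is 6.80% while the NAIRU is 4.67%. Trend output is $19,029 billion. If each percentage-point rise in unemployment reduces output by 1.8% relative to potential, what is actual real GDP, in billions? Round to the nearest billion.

Unemployment gap = 6.8 - 4.67 = 2.13 points, so the output gap is -1.8 × 2.13 = -3.834%.
Actual GDP = 19029 × (1 - 3.834/100) = 19029 × 0.96166 ≈ 18299 billion.

$18,299 billion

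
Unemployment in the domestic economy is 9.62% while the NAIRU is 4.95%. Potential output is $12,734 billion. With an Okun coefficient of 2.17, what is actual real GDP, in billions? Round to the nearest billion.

Unemployment gap = 9.62 - 4.95 = 4.67 points, so the output gap is -2.17 × 4.67 = -10.1339%.
Actual GDP = 12734 × (1 - 10.1339/100) = 12734 × 0.898661 ≈ 11444 billion.

$11,444 billion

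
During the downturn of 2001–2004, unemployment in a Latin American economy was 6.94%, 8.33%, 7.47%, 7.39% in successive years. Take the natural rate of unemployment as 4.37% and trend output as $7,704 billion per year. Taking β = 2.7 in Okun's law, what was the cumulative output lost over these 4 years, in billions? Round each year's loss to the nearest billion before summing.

Year 2001: gap = -2.7 × (6.94 - 4.37) = -6.939%, loss ≈ 7704 × 6.939/100 ≈ 535.
Year 2002: gap = -2.7 × (8.33 - 4.37) = -10.692%, loss ≈ 7704 × 10.692/100 ≈ 824.
Year 2003: gap = -2.7 × (7.47 - 4.37) = -8.37%, loss ≈ 7704 × 8.37/100 ≈ 645.
Year 2004: gap = -2.7 × (7.39 - 4.37) = -8.154%, loss ≈ 7704 × 8.154/100 ≈ 628.
Total lost output = 535 + 824 + 645 + 628 = 2632 billion.

$2,632 billion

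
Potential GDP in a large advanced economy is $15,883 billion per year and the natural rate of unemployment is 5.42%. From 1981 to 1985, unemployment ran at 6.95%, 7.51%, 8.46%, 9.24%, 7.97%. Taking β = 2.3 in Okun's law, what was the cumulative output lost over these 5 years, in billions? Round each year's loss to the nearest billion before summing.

$4,760 billion

Year 1981: gap = -2.3 × (6.95 - 5.42) = -3.519%, loss ≈ 15883 × 3.519/100 ≈ 559.
Year 1982: gap = -2.3 × (7.51 - 5.42) = -4.807%, loss ≈ 15883 × 4.807/100 ≈ 763.
Year 1983: gap = -2.3 × (8.46 - 5.42) = -6.992%, loss ≈ 15883 × 6.992/100 ≈ 1111.
Year 1984: gap = -2.3 × (9.24 - 5.42) = -8.786%, loss ≈ 15883 × 8.786/100 ≈ 1395.
Year 1985: gap = -2.3 × (7.97 - 5.42) = -5.865%, loss ≈ 15883 × 5.865/100 ≈ 932.
Total lost output = 559 + 763 + 1111 + 1395 + 932 = 4760 billion.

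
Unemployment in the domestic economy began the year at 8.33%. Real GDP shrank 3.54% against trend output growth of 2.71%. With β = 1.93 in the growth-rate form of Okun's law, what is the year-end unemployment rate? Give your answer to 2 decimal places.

Growth-rate Okun's law: g_Y = g_Y* - β × Δu, so Δu = (g_Y* - g_Y)/β.
Δu = (2.71 + 3.54)/1.93 = 6.25/1.93 = 3.24 percentage points.
Year-end unemployment = 8.33 + 3.24 = 11.57%.

11.57%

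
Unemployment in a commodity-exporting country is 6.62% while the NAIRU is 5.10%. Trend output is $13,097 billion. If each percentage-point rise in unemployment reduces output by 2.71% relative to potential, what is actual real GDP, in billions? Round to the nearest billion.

Unemployment gap = 6.62 - 5.1 = 1.52 points, so the output gap is -2.71 × 1.52 = -4.1192%.
Actual GDP = 13097 × (1 - 4.1192/100) = 13097 × 0.958808 ≈ 12558 billion.

$12,558 billion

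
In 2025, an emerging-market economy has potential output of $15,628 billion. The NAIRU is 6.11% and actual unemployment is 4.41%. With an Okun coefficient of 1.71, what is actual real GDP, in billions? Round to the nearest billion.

$16,082 billion

Unemployment gap = 4.41 - 6.11 = -1.7 points, so the output gap is -1.71 × (-1.7) = 2.907%.
Actual GDP = 15628 × (1 + 2.907/100) = 15628 × 1.02907 ≈ 16082 billion.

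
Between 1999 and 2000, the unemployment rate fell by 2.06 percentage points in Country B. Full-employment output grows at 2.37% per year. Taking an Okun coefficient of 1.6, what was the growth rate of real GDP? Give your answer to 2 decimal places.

Growth-rate Okun's law: g_Y = g_Y* - β × Δu.
g_Y = 2.37 - 1.6 × (-2.06) = 2.37 + 3.296 = 5.666%, i.e. 5.67% to 2 d.p.

5.67%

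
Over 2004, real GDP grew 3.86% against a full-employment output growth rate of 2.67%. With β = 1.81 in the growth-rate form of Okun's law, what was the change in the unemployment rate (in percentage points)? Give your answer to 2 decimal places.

Growth-rate Okun's law: g_Y = g_Y* - β × Δu, so Δu = (g_Y* - g_Y)/β.
Δu = (2.67 - 3.86)/1.81 = -1.19/1.81 = -0.66 percentage points.

-0.66 percentage points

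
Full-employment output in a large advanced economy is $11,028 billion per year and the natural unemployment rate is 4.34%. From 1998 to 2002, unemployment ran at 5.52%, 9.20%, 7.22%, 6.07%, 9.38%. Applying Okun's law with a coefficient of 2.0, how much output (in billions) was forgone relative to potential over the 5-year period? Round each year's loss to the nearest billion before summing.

Year 1998: gap = -2.0 × (5.52 - 4.34) = -2.36%, loss ≈ 11028 × 2.36/100 ≈ 260.
Year 1999: gap = -2.0 × (9.2 - 4.34) = -9.72%, loss ≈ 11028 × 9.72/100 ≈ 1072.
Year 2000: gap = -2.0 × (7.22 - 4.34) = -5.76%, loss ≈ 11028 × 5.76/100 ≈ 635.
Year 2001: gap = -2.0 × (6.07 - 4.34) = -3.46%, loss ≈ 11028 × 3.46/100 ≈ 382.
Year 2002: gap = -2.0 × (9.38 - 4.34) = -10.08%, loss ≈ 11028 × 10.08/100 ≈ 1112.
Total lost output = 260 + 1072 + 635 + 382 + 1112 = 3461 billion.

$3,461 billion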